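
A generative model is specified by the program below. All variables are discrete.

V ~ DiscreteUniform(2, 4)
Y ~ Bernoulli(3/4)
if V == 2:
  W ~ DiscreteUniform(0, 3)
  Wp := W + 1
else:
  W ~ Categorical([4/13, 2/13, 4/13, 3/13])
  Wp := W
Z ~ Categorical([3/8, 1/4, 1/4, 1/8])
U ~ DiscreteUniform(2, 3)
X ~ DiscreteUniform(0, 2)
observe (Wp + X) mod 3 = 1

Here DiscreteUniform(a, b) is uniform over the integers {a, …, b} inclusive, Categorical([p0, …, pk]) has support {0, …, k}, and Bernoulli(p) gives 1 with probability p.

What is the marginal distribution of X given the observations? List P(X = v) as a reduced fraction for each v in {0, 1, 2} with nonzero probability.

Enumerate traces; 192 have nonzero weight after conditioning:
  (V=2, Y=0, W=0, Z=0, U=2, X=0) weight 1/768
  (V=2, Y=0, W=0, Z=0, U=3, X=0) weight 1/768
  (V=2, Y=0, W=0, Z=1, U=2, X=0) weight 1/1152
  (V=2, Y=0, W=0, Z=1, U=3, X=0) weight 1/1152
  (V=2, Y=0, W=0, Z=2, U=2, X=0) weight 1/1152
  (V=2, Y=0, W=0, Z=2, U=3, X=0) weight 1/1152
  (V=2, Y=0, W=0, Z=3, U=2, X=0) weight 1/2304
  (V=2, Y=0, W=0, Z=3, U=3, X=0) weight 1/2304
  (V=2, Y=0, W=1, Z=0, U=2, X=2) weight 1/768
  (V=2, Y=0, W=2, Z=0, U=2, X=1) weight 1/768
  … 182 more
Group by X:
  weight(X=0) = 7/78
  weight(X=1) = 23/156
  weight(X=2) = 5/52
Total weight = 7/78 + 23/156 + 5/52 = 1/3
P(X=0 | obs) = 7/78 / 1/3 = 7/26
P(X=1 | obs) = 23/156 / 1/3 = 23/52
P(X=2 | obs) = 5/52 / 1/3 = 15/52

P(X=0) = 7/26, P(X=1) = 23/52, P(X=2) = 15/52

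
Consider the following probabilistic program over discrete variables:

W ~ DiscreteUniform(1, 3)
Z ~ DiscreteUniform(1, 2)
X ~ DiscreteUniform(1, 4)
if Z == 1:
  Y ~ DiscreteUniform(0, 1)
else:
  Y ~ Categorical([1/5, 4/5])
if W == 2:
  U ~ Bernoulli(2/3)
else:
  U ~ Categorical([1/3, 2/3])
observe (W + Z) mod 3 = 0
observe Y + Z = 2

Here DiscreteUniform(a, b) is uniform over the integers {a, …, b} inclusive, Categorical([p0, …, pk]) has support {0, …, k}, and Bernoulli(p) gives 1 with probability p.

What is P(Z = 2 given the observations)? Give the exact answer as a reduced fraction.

P(Z = 2 | obs) = 2/7

Enumerate traces; 16 have nonzero weight after conditioning:
  (W=1, Z=2, X=1, Y=0, U=0) weight 1/360
  (W=1, Z=2, X=1, Y=0, U=1) weight 1/180
  (W=1, Z=2, X=2, Y=0, U=0) weight 1/360
  (W=1, Z=2, X=2, Y=0, U=1) weight 1/180
  (W=1, Z=2, X=3, Y=0, U=0) weight 1/360
  (W=1, Z=2, X=3, Y=0, U=1) weight 1/180
  (W=1, Z=2, X=4, Y=0, U=0) weight 1/360
  (W=1, Z=2, X=4, Y=0, U=1) weight 1/180
  (W=2, Z=1, X=1, Y=1, U=0) weight 1/144
  … 7 more
Group by Z:
  weight(Z=1) = 1/12
  weight(Z=2) = 1/30
Total weight = 1/12 + 1/30 = 7/60
P(Z=1 | obs) = 1/12 / 7/60 = 5/7
P(Z=2 | obs) = 1/30 / 7/60 = 2/7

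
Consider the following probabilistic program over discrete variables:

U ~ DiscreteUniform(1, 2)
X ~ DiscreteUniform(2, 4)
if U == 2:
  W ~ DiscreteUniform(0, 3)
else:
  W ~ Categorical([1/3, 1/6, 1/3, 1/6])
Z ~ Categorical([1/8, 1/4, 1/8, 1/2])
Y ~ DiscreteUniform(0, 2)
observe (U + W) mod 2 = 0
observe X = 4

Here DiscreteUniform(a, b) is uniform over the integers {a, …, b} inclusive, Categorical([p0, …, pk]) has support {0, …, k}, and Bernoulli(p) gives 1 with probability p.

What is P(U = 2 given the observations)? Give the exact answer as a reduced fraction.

P(U = 2 | obs) = 3/5

Enumerate traces; 48 have nonzero weight after conditioning:
  (U=1, X=4, W=1, Z=0, Y=0) weight 1/864
  (U=1, X=4, W=1, Z=0, Y=1) weight 1/864
  (U=1, X=4, W=1, Z=0, Y=2) weight 1/864
  (U=1, X=4, W=1, Z=1, Y=0) weight 1/432
  (U=1, X=4, W=1, Z=1, Y=1) weight 1/432
  (U=1, X=4, W=1, Z=1, Y=2) weight 1/432
  (U=1, X=4, W=1, Z=2, Y=0) weight 1/864
  (U=1, X=4, W=1, Z=2, Y=1) weight 1/864
  (U=2, X=4, W=0, Z=0, Y=0) weight 1/576
  … 39 more
Group by U:
  weight(U=1) = 1/18
  weight(U=2) = 1/12
Total weight = 1/18 + 1/12 = 5/36
P(U=1 | obs) = 1/18 / 5/36 = 2/5
P(U=2 | obs) = 1/12 / 5/36 = 3/5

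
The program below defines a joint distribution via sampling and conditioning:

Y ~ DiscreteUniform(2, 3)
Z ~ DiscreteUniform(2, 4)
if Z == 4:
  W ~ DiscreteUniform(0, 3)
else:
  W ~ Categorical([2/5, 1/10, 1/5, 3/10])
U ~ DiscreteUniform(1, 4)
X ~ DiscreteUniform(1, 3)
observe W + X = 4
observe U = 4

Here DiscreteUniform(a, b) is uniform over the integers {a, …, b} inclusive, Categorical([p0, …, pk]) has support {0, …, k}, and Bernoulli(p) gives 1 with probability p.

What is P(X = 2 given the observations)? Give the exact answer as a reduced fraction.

Enumerate traces; 18 have nonzero weight after conditioning:
  (Y=2, Z=2, W=1, U=4, X=3) weight 1/720
  (Y=2, Z=2, W=2, U=4, X=2) weight 1/360
  (Y=2, Z=2, W=3, U=4, X=1) weight 1/240
  (Y=2, Z=3, W=1, U=4, X=3) weight 1/720
  (Y=2, Z=3, W=2, U=4, X=2) weight 1/360
  (Y=2, Z=3, W=3, U=4, X=1) weight 1/240
  (Y=2, Z=4, W=1, U=4, X=3) weight 1/288
  (Y=2, Z=4, W=2, U=4, X=2) weight 1/288
  … 10 more
Group by X:
  weight(X=1) = 17/720
  weight(X=2) = 13/720
  weight(X=3) = 1/80
Total weight = 17/720 + 13/720 + 1/80 = 13/240
P(X=1 | obs) = 17/720 / 13/240 = 17/39
P(X=2 | obs) = 13/720 / 13/240 = 1/3
P(X=3 | obs) = 1/80 / 13/240 = 3/13

P(X = 2 | obs) = 1/3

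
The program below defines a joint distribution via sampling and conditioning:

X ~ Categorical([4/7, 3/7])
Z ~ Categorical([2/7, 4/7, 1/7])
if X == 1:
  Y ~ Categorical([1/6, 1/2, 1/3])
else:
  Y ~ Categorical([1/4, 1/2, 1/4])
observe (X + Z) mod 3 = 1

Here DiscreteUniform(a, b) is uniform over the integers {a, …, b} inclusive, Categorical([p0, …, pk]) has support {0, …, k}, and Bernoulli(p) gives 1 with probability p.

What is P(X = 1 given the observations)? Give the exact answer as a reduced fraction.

Enumerate traces; 6 have nonzero weight after conditioning:
  (X=0, Z=1, Y=0) weight 4/49
  (X=0, Z=1, Y=1) weight 8/49
  (X=0, Z=1, Y=2) weight 4/49
  (X=1, Z=0, Y=0) weight 1/49
  (X=1, Z=0, Y=1) weight 3/49
  (X=1, Z=0, Y=2) weight 2/49
Group by X:
  weight(X=0) = 16/49
  weight(X=1) = 6/49
Total weight = 16/49 + 6/49 = 22/49
P(X=0 | obs) = 16/49 / 22/49 = 8/11
P(X=1 | obs) = 6/49 / 22/49 = 3/11

P(X = 1 | obs) = 3/11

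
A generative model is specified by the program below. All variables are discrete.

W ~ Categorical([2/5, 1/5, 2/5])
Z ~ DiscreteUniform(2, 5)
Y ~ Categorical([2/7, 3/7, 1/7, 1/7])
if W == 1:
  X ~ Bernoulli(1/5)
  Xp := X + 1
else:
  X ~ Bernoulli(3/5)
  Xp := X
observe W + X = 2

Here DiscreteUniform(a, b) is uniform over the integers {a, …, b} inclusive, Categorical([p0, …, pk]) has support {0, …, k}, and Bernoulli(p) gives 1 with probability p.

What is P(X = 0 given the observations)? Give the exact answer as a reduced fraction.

Enumerate traces; 32 have nonzero weight after conditioning:
  (W=1, Z=2, Y=0, X=1) weight 1/350
  (W=1, Z=2, Y=1, X=1) weight 3/700
  (W=1, Z=2, Y=2, X=1) weight 1/700
  (W=1, Z=2, Y=3, X=1) weight 1/700
  (W=1, Z=3, Y=0, X=1) weight 1/350
  (W=1, Z=3, Y=1, X=1) weight 3/700
  (W=1, Z=3, Y=2, X=1) weight 1/700
  (W=1, Z=3, Y=3, X=1) weight 1/700
  (W=2, Z=2, Y=0, X=0) weight 2/175
  … 23 more
Group by X:
  weight(X=0) = 4/25
  weight(X=1) = 1/25
Total weight = 4/25 + 1/25 = 1/5
P(X=0 | obs) = 4/25 / 1/5 = 4/5
P(X=1 | obs) = 1/25 / 1/5 = 1/5

P(X = 0 | obs) = 4/5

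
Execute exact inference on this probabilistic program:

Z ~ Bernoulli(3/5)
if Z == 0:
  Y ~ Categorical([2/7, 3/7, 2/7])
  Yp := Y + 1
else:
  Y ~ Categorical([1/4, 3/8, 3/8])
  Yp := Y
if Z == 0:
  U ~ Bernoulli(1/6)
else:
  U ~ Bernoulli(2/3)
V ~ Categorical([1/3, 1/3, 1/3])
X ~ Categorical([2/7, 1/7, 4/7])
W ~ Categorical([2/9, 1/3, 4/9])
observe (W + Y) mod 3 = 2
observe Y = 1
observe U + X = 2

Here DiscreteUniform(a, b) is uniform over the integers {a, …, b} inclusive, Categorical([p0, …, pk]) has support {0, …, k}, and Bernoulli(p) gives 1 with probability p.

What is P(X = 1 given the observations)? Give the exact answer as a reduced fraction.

P(X = 1 | obs) = 25/147

Enumerate traces; 12 have nonzero weight after conditioning:
  (Z=0, Y=1, U=0, V=0, X=2, W=1) weight 4/441
  (Z=0, Y=1, U=0, V=1, X=2, W=1) weight 4/441
  (Z=0, Y=1, U=0, V=2, X=2, W=1) weight 4/441
  (Z=0, Y=1, U=1, V=0, X=1, W=1) weight 1/2205
  (Z=0, Y=1, U=1, V=1, X=1, W=1) weight 1/2205
  (Z=0, Y=1, U=1, V=2, X=1, W=1) weight 1/2205
  (Z=1, Y=1, U=0, V=0, X=2, W=1) weight 1/210
  (Z=1, Y=1, U=0, V=1, X=2, W=1) weight 1/210
  … 4 more
Group by X:
  weight(X=1) = 5/588
  weight(X=2) = 61/1470
Total weight = 5/588 + 61/1470 = 1/20
P(X=1 | obs) = 5/588 / 1/20 = 25/147
P(X=2 | obs) = 61/1470 / 1/20 = 122/147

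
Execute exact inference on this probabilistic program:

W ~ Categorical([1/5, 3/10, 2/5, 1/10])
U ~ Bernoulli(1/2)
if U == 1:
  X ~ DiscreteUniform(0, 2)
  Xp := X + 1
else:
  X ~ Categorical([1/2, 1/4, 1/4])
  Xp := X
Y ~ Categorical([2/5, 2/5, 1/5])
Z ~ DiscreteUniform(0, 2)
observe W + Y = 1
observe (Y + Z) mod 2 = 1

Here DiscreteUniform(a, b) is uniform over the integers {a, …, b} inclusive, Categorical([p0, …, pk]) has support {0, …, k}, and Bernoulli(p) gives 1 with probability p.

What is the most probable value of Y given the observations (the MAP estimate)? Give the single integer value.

Enumerate traces; 18 have nonzero weight after conditioning:
  (W=0, U=0, X=0, Y=1, Z=0) weight 1/150
  (W=0, U=0, X=0, Y=1, Z=2) weight 1/150
  (W=0, U=0, X=1, Y=1, Z=0) weight 1/300
  (W=0, U=0, X=1, Y=1, Z=2) weight 1/300
  (W=0, U=0, X=2, Y=1, Z=0) weight 1/300
  (W=0, U=0, X=2, Y=1, Z=2) weight 1/300
  (W=0, U=1, X=0, Y=1, Z=0) weight 1/225
  (W=0, U=1, X=0, Y=1, Z=2) weight 1/225
  (W=1, U=0, X=0, Y=0, Z=1) weight 1/100
  … 9 more
Group by Y:
  weight(Y=0) = 1/25
  weight(Y=1) = 4/75
Total weight = 1/25 + 4/75 = 7/75
P(Y=0 | obs) = 1/25 / 7/75 = 3/7
P(Y=1 | obs) = 4/75 / 7/75 = 4/7
argmax = 1

argmax_v P(Y = v | obs) = 1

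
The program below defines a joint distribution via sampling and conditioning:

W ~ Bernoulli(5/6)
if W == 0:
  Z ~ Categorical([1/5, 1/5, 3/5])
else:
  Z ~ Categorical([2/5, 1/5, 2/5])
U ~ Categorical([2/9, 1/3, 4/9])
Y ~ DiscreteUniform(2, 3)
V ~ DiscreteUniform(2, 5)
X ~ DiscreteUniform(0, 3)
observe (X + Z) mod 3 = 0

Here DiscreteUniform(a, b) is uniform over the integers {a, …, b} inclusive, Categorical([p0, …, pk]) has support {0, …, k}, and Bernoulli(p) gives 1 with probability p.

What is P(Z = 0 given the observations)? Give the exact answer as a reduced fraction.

Enumerate traces; 192 have nonzero weight after conditioning:
  (W=0, Z=0, U=0, Y=2, V=2, X=0) weight 1/4320
  (W=0, Z=0, U=0, Y=2, V=2, X=3) weight 1/4320
  (W=0, Z=0, U=0, Y=2, V=3, X=0) weight 1/4320
  (W=0, Z=0, U=0, Y=2, V=3, X=3) weight 1/4320
  (W=0, Z=0, U=0, Y=2, V=4, X=0) weight 1/4320
  (W=0, Z=0, U=0, Y=2, V=4, X=3) weight 1/4320
  (W=0, Z=0, U=0, Y=2, V=5, X=0) weight 1/4320
  (W=0, Z=0, U=0, Y=2, V=5, X=3) weight 1/4320
  (W=0, Z=1, U=0, Y=2, V=2, X=2) weight 1/4320
  (W=0, Z=2, U=0, Y=2, V=2, X=1) weight 1/1440
  … 182 more
Group by Z:
  weight(Z=0) = 11/60
  weight(Z=1) = 1/20
  weight(Z=2) = 13/120
Total weight = 11/60 + 1/20 + 13/120 = 41/120
P(Z=0 | obs) = 11/60 / 41/120 = 22/41
P(Z=1 | obs) = 1/20 / 41/120 = 6/41
P(Z=2 | obs) = 13/120 / 41/120 = 13/41

P(Z = 0 | obs) = 22/41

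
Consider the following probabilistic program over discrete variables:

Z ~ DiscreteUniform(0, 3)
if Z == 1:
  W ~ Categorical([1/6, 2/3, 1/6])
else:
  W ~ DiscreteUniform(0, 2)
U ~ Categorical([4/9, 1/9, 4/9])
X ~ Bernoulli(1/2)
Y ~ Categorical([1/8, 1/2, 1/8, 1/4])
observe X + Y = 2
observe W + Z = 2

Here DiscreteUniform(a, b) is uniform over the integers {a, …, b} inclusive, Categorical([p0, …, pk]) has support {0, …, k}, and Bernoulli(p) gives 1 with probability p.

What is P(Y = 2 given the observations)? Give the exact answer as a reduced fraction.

Enumerate traces; 18 have nonzero weight after conditioning:
  (Z=0, W=2, U=0, X=0, Y=2) weight 1/432
  (Z=0, W=2, U=0, X=1, Y=1) weight 1/108
  (Z=0, W=2, U=1, X=0, Y=2) weight 1/1728
  (Z=0, W=2, U=1, X=1, Y=1) weight 1/432
  (Z=0, W=2, U=2, X=0, Y=2) weight 1/432
  (Z=0, W=2, U=2, X=1, Y=1) weight 1/108
  (Z=1, W=1, U=0, X=0, Y=2) weight 1/216
  (Z=1, W=1, U=0, X=1, Y=1) weight 1/54
  … 10 more
Group by Y:
  weight(Y=1) = 1/12
  weight(Y=2) = 1/48
Total weight = 1/12 + 1/48 = 5/48
P(Y=1 | obs) = 1/12 / 5/48 = 4/5
P(Y=2 | obs) = 1/48 / 5/48 = 1/5

P(Y = 2 | obs) = 1/5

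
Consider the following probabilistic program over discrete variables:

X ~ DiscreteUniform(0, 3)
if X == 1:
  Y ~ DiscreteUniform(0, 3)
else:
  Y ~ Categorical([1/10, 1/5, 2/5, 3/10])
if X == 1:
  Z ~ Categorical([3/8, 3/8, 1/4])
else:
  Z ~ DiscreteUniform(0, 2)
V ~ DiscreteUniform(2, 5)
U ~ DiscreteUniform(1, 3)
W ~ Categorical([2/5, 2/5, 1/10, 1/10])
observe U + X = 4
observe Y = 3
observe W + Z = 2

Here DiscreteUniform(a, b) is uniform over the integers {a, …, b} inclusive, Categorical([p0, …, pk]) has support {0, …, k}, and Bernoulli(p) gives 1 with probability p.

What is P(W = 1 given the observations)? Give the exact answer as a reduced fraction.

P(W = 1 | obs) = 188/403

Enumerate traces; 36 have nonzero weight after conditioning:
  (X=1, Y=3, Z=0, V=2, U=3, W=2) weight 1/5120
  (X=1, Y=3, Z=0, V=3, U=3, W=2) weight 1/5120
  (X=1, Y=3, Z=0, V=4, U=3, W=2) weight 1/5120
  (X=1, Y=3, Z=0, V=5, U=3, W=2) weight 1/5120
  (X=1, Y=3, Z=1, V=2, U=3, W=1) weight 1/1280
  (X=1, Y=3, Z=1, V=3, U=3, W=1) weight 1/1280
  (X=1, Y=3, Z=1, V=4, U=3, W=1) weight 1/1280
  (X=1, Y=3, Z=1, V=5, U=3, W=1) weight 1/1280
  (X=1, Y=3, Z=2, V=2, U=3, W=0) weight 1/1920
  … 27 more
Group by W:
  weight(W=0) = 7/800
  weight(W=1) = 47/4800
  weight(W=2) = 47/19200
Total weight = 7/800 + 47/4800 + 47/19200 = 403/19200
P(W=0 | obs) = 7/800 / 403/19200 = 168/403
P(W=1 | obs) = 47/4800 / 403/19200 = 188/403
P(W=2 | obs) = 47/19200 / 403/19200 = 47/403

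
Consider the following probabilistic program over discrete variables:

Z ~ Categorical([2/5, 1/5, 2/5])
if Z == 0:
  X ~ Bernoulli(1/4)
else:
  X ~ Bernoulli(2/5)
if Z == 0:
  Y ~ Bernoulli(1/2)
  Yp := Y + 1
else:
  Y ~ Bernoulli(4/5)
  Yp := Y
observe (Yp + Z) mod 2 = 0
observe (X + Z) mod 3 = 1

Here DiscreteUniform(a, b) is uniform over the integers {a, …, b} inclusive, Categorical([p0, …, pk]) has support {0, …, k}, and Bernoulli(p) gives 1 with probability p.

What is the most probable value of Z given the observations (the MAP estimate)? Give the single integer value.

argmax_v P(Z = v | obs) = 1

Enumerate traces; 2 have nonzero weight after conditioning:
  (Z=0, X=1, Y=1) weight 1/20
  (Z=1, X=0, Y=1) weight 12/125
Group by Z:
  weight(Z=0) = 1/20
  weight(Z=1) = 12/125
Total weight = 1/20 + 12/125 = 73/500
P(Z=0 | obs) = 1/20 / 73/500 = 25/73
P(Z=1 | obs) = 12/125 / 73/500 = 48/73
argmax = 1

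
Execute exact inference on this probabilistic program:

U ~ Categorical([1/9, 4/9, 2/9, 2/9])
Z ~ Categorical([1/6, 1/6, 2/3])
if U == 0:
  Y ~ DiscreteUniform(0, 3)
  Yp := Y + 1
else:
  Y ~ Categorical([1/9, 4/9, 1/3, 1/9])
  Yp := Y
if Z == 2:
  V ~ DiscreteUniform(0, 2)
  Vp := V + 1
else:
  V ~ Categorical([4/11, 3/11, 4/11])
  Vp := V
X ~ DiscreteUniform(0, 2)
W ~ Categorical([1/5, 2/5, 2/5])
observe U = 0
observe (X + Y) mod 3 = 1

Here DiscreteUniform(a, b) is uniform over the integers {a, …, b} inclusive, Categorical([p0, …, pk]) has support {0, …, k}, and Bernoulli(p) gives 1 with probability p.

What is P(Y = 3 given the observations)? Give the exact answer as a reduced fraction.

P(Y = 3 | obs) = 1/4

Enumerate traces; 108 have nonzero weight after conditioning:
  (U=0, Z=0, Y=0, V=0, X=1, W=0) weight 1/8910
  (U=0, Z=0, Y=0, V=0, X=1, W=1) weight 1/4455
  (U=0, Z=0, Y=0, V=0, X=1, W=2) weight 1/4455
  (U=0, Z=0, Y=0, V=1, X=1, W=0) weight 1/11880
  (U=0, Z=0, Y=0, V=1, X=1, W=1) weight 1/5940
  (U=0, Z=0, Y=0, V=1, X=1, W=2) weight 1/5940
  (U=0, Z=0, Y=0, V=2, X=1, W=0) weight 1/8910
  (U=0, Z=0, Y=0, V=2, X=1, W=1) weight 1/4455
  (U=0, Z=0, Y=1, V=0, X=0, W=0) weight 1/8910
  (U=0, Z=0, Y=2, V=0, X=2, W=0) weight 1/8910
  … 98 more
Group by Y:
  weight(Y=0) = 1/108
  weight(Y=1) = 1/108
  weight(Y=2) = 1/108
  weight(Y=3) = 1/108
Total weight = 1/108 + 1/108 + 1/108 + 1/108 = 1/27
P(Y=0 | obs) = 1/108 / 1/27 = 1/4
P(Y=1 | obs) = 1/108 / 1/27 = 1/4
P(Y=2 | obs) = 1/108 / 1/27 = 1/4
P(Y=3 | obs) = 1/108 / 1/27 = 1/4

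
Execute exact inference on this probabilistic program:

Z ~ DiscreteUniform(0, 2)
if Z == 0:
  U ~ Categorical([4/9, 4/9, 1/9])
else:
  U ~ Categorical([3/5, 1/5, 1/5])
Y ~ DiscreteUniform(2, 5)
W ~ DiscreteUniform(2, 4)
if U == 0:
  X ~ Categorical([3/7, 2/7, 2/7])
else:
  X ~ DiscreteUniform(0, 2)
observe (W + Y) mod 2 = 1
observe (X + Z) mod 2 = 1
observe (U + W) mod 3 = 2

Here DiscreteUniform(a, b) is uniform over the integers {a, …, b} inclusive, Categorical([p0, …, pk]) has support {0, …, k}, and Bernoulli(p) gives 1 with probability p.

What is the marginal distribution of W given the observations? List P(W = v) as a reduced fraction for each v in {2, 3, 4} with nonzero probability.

Enumerate traces; 24 have nonzero weight after conditioning:
  (Z=0, U=0, Y=3, W=2, X=1) weight 2/567
  (Z=0, U=0, Y=5, W=2, X=1) weight 2/567
  (Z=0, U=1, Y=3, W=4, X=1) weight 1/243
  (Z=0, U=1, Y=5, W=4, X=1) weight 1/243
  (Z=0, U=2, Y=2, W=3, X=1) weight 1/972
  (Z=0, U=2, Y=4, W=3, X=1) weight 1/972
  (Z=1, U=0, Y=3, W=2, X=0) weight 1/140
  (Z=1, U=0, Y=3, W=2, X=2) weight 1/210
  … 16 more
Group by W:
  weight(W=2) = 229/5670
  weight(W=3) = 16/1215
  weight(W=4) = 47/2430
Total weight = 229/5670 + 16/1215 + 47/2430 = 124/1701
P(W=2 | obs) = 229/5670 / 124/1701 = 687/1240
P(W=3 | obs) = 16/1215 / 124/1701 = 28/155
P(W=4 | obs) = 47/2430 / 124/1701 = 329/1240

P(W=2) = 687/1240, P(W=3) = 28/155, P(W=4) = 329/1240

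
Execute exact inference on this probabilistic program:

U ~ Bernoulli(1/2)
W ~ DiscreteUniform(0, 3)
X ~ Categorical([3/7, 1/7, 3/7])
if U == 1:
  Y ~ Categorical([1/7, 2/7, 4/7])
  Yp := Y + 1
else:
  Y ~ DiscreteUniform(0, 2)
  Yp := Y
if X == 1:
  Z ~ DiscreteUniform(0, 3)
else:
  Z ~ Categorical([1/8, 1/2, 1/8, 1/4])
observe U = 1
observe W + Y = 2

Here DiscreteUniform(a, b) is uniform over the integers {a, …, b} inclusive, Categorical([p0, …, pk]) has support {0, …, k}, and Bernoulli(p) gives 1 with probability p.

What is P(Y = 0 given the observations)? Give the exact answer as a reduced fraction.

P(Y = 0 | obs) = 1/7

Enumerate traces; 36 have nonzero weight after conditioning:
  (U=1, W=0, X=0, Y=2, Z=0) weight 3/784
  (U=1, W=0, X=0, Y=2, Z=1) weight 3/196
  (U=1, W=0, X=0, Y=2, Z=2) weight 3/784
  (U=1, W=0, X=0, Y=2, Z=3) weight 3/392
  (U=1, W=0, X=1, Y=2, Z=0) weight 1/392
  (U=1, W=0, X=1, Y=2, Z=1) weight 1/392
  (U=1, W=0, X=1, Y=2, Z=2) weight 1/392
  (U=1, W=0, X=1, Y=2, Z=3) weight 1/392
  (U=1, W=1, X=0, Y=1, Z=0) weight 3/1568
  (U=1, W=2, X=0, Y=0, Z=0) weight 3/3136
  … 26 more
Group by Y:
  weight(Y=0) = 1/56
  weight(Y=1) = 1/28
  weight(Y=2) = 1/14
Total weight = 1/56 + 1/28 + 1/14 = 1/8
P(Y=0 | obs) = 1/56 / 1/8 = 1/7
P(Y=1 | obs) = 1/28 / 1/8 = 2/7
P(Y=2 | obs) = 1/14 / 1/8 = 4/7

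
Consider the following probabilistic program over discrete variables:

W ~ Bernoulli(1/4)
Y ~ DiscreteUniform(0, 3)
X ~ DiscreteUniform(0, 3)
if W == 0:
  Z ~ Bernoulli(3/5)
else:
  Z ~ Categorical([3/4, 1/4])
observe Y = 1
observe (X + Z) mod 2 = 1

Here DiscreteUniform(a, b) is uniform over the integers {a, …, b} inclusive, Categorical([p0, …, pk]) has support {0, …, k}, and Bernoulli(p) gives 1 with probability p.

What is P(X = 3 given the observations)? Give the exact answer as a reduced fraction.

P(X = 3 | obs) = 39/160

Enumerate traces; 8 have nonzero weight after conditioning:
  (W=0, Y=1, X=0, Z=1) weight 9/320
  (W=0, Y=1, X=1, Z=0) weight 3/160
  (W=0, Y=1, X=2, Z=1) weight 9/320
  (W=0, Y=1, X=3, Z=0) weight 3/160
  (W=1, Y=1, X=0, Z=1) weight 1/256
  (W=1, Y=1, X=1, Z=0) weight 3/256
  (W=1, Y=1, X=2, Z=1) weight 1/256
  (W=1, Y=1, X=3, Z=0) weight 3/256
Group by X:
  weight(X=0) = 41/1280
  weight(X=1) = 39/1280
  weight(X=2) = 41/1280
  weight(X=3) = 39/1280
Total weight = 41/1280 + 39/1280 + 41/1280 + 39/1280 = 1/8
P(X=0 | obs) = 41/1280 / 1/8 = 41/160
P(X=1 | obs) = 39/1280 / 1/8 = 39/160
P(X=2 | obs) = 41/1280 / 1/8 = 41/160
P(X=3 | obs) = 39/1280 / 1/8 = 39/160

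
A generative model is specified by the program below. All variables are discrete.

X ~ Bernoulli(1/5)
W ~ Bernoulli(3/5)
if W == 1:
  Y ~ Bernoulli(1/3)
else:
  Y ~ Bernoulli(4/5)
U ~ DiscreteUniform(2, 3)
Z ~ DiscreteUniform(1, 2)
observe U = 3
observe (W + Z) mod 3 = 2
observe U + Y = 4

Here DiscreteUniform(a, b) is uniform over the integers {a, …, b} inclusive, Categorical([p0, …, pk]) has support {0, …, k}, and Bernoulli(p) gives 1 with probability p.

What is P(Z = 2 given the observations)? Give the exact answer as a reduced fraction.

Enumerate traces; 4 have nonzero weight after conditioning:
  (X=0, W=0, Y=1, U=3, Z=2) weight 8/125
  (X=0, W=1, Y=1, U=3, Z=1) weight 1/25
  (X=1, W=0, Y=1, U=3, Z=2) weight 2/125
  (X=1, W=1, Y=1, U=3, Z=1) weight 1/100
Group by Z:
  weight(Z=1) = 1/20
  weight(Z=2) = 2/25
Total weight = 1/20 + 2/25 = 13/100
P(Z=1 | obs) = 1/20 / 13/100 = 5/13
P(Z=2 | obs) = 2/25 / 13/100 = 8/13

P(Z = 2 | obs) = 8/13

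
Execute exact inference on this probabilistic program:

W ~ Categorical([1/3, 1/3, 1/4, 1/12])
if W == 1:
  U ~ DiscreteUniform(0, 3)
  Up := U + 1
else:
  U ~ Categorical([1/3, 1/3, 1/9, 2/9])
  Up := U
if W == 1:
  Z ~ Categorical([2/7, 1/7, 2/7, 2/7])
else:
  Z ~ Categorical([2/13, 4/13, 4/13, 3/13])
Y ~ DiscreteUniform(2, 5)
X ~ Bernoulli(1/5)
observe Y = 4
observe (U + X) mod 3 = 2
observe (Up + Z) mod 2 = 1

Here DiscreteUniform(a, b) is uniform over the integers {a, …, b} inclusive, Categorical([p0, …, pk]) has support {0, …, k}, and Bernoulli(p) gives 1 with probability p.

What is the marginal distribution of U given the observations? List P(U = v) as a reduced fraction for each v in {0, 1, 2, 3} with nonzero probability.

P(U=1) = 1359/4799, P(U=2) = 3440/4799

Enumerate traces; 16 have nonzero weight after conditioning:
  (W=0, U=1, Z=0, Y=4, X=1) weight 1/1170
  (W=0, U=1, Z=2, Y=4, X=1) weight 1/585
  (W=0, U=2, Z=1, Y=4, X=0) weight 4/1755
  (W=0, U=2, Z=3, Y=4, X=0) weight 1/585
  (W=1, U=1, Z=1, Y=4, X=1) weight 1/1680
  (W=1, U=1, Z=3, Y=4, X=1) weight 1/840
  (W=1, U=2, Z=0, Y=4, X=0) weight 1/210
  (W=1, U=2, Z=2, Y=4, X=0) weight 1/210
  … 8 more
Group by U:
  weight(U=1) = 151/21840
  weight(U=2) = 43/2457
Total weight = 151/21840 + 43/2457 = 4799/196560
P(U=1 | obs) = 151/21840 / 4799/196560 = 1359/4799
P(U=2 | obs) = 43/2457 / 4799/196560 = 3440/4799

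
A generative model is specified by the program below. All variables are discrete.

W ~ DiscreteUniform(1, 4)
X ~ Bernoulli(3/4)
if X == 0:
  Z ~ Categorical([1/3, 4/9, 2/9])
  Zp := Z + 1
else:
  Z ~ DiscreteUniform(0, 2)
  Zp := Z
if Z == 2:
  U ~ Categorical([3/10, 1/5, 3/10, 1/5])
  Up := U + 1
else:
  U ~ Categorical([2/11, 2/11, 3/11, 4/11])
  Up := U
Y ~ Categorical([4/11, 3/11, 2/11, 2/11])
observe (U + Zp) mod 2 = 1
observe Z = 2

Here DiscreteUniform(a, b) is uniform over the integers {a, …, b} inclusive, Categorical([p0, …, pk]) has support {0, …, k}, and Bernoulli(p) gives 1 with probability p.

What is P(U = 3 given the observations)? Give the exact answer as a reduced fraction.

Enumerate traces; 64 have nonzero weight after conditioning:
  (W=1, X=0, Z=2, U=0, Y=0) weight 1/660
  (W=1, X=0, Z=2, U=0, Y=1) weight 1/880
  (W=1, X=0, Z=2, U=0, Y=2) weight 1/1320
  (W=1, X=0, Z=2, U=0, Y=3) weight 1/1320
  (W=1, X=0, Z=2, U=2, Y=0) weight 1/660
  (W=1, X=0, Z=2, U=2, Y=1) weight 1/880
  (W=1, X=0, Z=2, U=2, Y=2) weight 1/1320
  (W=1, X=0, Z=2, U=2, Y=3) weight 1/1320
  (W=1, X=1, Z=2, U=1, Y=0) weight 1/220
  (W=1, X=1, Z=2, U=3, Y=0) weight 1/220
  … 54 more
Group by U:
  weight(U=0) = 1/60
  weight(U=1) = 1/20
  weight(U=2) = 1/60
  weight(U=3) = 1/20
Total weight = 1/60 + 1/20 + 1/60 + 1/20 = 2/15
P(U=0 | obs) = 1/60 / 2/15 = 1/8
P(U=1 | obs) = 1/20 / 2/15 = 3/8
P(U=2 | obs) = 1/60 / 2/15 = 1/8
P(U=3 | obs) = 1/20 / 2/15 = 3/8

P(U = 3 | obs) = 3/8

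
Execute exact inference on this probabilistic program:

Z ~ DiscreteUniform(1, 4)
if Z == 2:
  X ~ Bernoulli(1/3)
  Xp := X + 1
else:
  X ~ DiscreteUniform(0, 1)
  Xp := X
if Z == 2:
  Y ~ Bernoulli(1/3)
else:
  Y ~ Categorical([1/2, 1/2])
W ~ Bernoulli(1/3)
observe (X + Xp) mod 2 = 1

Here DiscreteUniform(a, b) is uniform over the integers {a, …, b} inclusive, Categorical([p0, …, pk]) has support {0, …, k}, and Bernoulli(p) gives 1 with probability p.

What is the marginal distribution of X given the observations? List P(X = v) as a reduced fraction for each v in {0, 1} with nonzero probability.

Enumerate traces; 8 have nonzero weight after conditioning:
  (Z=2, X=0, Y=0, W=0) weight 2/27
  (Z=2, X=0, Y=0, W=1) weight 1/27
  (Z=2, X=0, Y=1, W=0) weight 1/27
  (Z=2, X=0, Y=1, W=1) weight 1/54
  (Z=2, X=1, Y=0, W=0) weight 1/27
  (Z=2, X=1, Y=0, W=1) weight 1/54
  (Z=2, X=1, Y=1, W=0) weight 1/54
  (Z=2, X=1, Y=1, W=1) weight 1/108
Group by X:
  weight(X=0) = 1/6
  weight(X=1) = 1/12
Total weight = 1/6 + 1/12 = 1/4
P(X=0 | obs) = 1/6 / 1/4 = 2/3
P(X=1 | obs) = 1/12 / 1/4 = 1/3

P(X=0) = 2/3, P(X=1) = 1/3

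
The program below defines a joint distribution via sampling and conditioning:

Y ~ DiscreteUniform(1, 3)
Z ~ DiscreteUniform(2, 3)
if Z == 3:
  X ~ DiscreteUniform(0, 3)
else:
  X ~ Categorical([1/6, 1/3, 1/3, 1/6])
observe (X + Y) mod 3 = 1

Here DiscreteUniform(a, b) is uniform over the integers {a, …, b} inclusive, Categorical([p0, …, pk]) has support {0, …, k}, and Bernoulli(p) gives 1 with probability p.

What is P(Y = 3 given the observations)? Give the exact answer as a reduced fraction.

P(Y = 3 | obs) = 7/24

Enumerate traces; 8 have nonzero weight after conditioning:
  (Y=1, Z=2, X=0) weight 1/36
  (Y=1, Z=2, X=3) weight 1/36
  (Y=1, Z=3, X=0) weight 1/24
  (Y=1, Z=3, X=3) weight 1/24
  (Y=2, Z=2, X=2) weight 1/18
  (Y=2, Z=3, X=2) weight 1/24
  (Y=3, Z=2, X=1) weight 1/18
  (Y=3, Z=3, X=1) weight 1/24
Group by Y:
  weight(Y=1) = 5/36
  weight(Y=2) = 7/72
  weight(Y=3) = 7/72
Total weight = 5/36 + 7/72 + 7/72 = 1/3
P(Y=1 | obs) = 5/36 / 1/3 = 5/12
P(Y=2 | obs) = 7/72 / 1/3 = 7/24
P(Y=3 | obs) = 7/72 / 1/3 = 7/24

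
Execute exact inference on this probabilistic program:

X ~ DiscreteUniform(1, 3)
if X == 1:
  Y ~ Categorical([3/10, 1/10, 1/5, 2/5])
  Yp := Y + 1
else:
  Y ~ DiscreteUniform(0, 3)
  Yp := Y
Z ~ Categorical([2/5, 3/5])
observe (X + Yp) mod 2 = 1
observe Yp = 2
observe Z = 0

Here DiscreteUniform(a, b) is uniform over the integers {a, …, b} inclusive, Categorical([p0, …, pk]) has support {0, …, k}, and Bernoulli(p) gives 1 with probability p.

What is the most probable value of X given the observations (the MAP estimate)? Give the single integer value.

argmax_v P(X = v | obs) = 3

Enumerate traces; 2 have nonzero weight after conditioning:
  (X=1, Y=1, Z=0) weight 1/75
  (X=3, Y=2, Z=0) weight 1/30
Group by X:
  weight(X=1) = 1/75
  weight(X=3) = 1/30
Total weight = 1/75 + 1/30 = 7/150
P(X=1 | obs) = 1/75 / 7/150 = 2/7
P(X=3 | obs) = 1/30 / 7/150 = 5/7
argmax = 3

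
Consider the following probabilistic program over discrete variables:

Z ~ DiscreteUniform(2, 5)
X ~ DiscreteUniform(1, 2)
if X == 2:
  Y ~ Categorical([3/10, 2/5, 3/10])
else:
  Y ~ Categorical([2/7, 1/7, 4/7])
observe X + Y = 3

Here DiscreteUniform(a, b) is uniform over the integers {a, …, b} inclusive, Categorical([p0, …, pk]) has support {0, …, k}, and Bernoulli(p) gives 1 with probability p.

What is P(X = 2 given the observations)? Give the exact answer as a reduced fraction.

P(X = 2 | obs) = 7/17

Enumerate traces; 8 have nonzero weight after conditioning:
  (Z=2, X=1, Y=2) weight 1/14
  (Z=2, X=2, Y=1) weight 1/20
  (Z=3, X=1, Y=2) weight 1/14
  (Z=3, X=2, Y=1) weight 1/20
  (Z=4, X=1, Y=2) weight 1/14
  (Z=4, X=2, Y=1) weight 1/20
  (Z=5, X=1, Y=2) weight 1/14
  (Z=5, X=2, Y=1) weight 1/20
Group by X:
  weight(X=1) = 2/7
  weight(X=2) = 1/5
Total weight = 2/7 + 1/5 = 17/35
P(X=1 | obs) = 2/7 / 17/35 = 10/17
P(X=2 | obs) = 1/5 / 17/35 = 7/17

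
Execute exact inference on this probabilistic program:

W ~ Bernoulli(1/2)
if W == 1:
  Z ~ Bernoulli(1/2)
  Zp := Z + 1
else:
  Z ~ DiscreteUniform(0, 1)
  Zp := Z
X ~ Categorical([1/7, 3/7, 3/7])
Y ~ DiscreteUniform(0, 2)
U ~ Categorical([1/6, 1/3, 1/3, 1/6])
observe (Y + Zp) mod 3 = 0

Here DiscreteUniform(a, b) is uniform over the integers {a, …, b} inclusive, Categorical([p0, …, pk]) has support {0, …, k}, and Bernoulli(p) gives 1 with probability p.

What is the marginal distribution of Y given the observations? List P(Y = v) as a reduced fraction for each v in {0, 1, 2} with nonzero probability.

Enumerate traces; 48 have nonzero weight after conditioning:
  (W=0, Z=0, X=0, Y=0, U=0) weight 1/504
  (W=0, Z=0, X=0, Y=0, U=1) weight 1/252
  (W=0, Z=0, X=0, Y=0, U=2) weight 1/252
  (W=0, Z=0, X=0, Y=0, U=3) weight 1/504
  (W=0, Z=0, X=1, Y=0, U=0) weight 1/168
  (W=0, Z=0, X=1, Y=0, U=1) weight 1/84
  (W=0, Z=0, X=1, Y=0, U=2) weight 1/84
  (W=0, Z=0, X=1, Y=0, U=3) weight 1/168
  (W=0, Z=1, X=0, Y=2, U=0) weight 1/504
  (W=1, Z=1, X=0, Y=1, U=0) weight 1/504
  … 38 more
Group by Y:
  weight(Y=0) = 1/12
  weight(Y=1) = 1/12
  weight(Y=2) = 1/6
Total weight = 1/12 + 1/12 + 1/6 = 1/3
P(Y=0 | obs) = 1/12 / 1/3 = 1/4
P(Y=1 | obs) = 1/12 / 1/3 = 1/4
P(Y=2 | obs) = 1/6 / 1/3 = 1/2

P(Y=0) = 1/4, P(Y=1) = 1/4, P(Y=2) = 1/2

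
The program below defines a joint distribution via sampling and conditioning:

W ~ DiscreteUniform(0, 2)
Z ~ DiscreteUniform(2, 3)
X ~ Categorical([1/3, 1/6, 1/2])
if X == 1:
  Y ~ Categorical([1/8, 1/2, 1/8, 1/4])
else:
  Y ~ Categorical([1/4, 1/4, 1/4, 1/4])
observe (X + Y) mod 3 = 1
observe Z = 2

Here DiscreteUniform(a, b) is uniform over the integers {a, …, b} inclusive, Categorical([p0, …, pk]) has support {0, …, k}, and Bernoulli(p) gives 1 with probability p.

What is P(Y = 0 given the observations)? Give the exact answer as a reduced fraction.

Enumerate traces; 12 have nonzero weight after conditioning:
  (W=0, Z=2, X=0, Y=1) weight 1/72
  (W=0, Z=2, X=1, Y=0) weight 1/288
  (W=0, Z=2, X=1, Y=3) weight 1/144
  (W=0, Z=2, X=2, Y=2) weight 1/48
  (W=1, Z=2, X=0, Y=1) weight 1/72
  (W=1, Z=2, X=1, Y=0) weight 1/288
  (W=1, Z=2, X=1, Y=3) weight 1/144
  (W=1, Z=2, X=2, Y=2) weight 1/48
  … 4 more
Group by Y:
  weight(Y=0) = 1/96
  weight(Y=1) = 1/24
  weight(Y=2) = 1/16
  weight(Y=3) = 1/48
Total weight = 1/96 + 1/24 + 1/16 + 1/48 = 13/96
P(Y=0 | obs) = 1/96 / 13/96 = 1/13
P(Y=1 | obs) = 1/24 / 13/96 = 4/13
P(Y=2 | obs) = 1/16 / 13/96 = 6/13
P(Y=3 | obs) = 1/48 / 13/96 = 2/13

P(Y = 0 | obs) = 1/13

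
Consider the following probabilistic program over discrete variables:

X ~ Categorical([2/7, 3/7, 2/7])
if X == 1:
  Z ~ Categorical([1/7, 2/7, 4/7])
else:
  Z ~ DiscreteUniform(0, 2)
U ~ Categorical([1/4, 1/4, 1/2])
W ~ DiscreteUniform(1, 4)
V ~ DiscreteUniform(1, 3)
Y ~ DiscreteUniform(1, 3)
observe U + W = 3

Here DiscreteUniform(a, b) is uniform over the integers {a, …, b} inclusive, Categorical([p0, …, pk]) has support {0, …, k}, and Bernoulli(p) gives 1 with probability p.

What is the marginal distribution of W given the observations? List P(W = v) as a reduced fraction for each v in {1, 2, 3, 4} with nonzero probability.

Enumerate traces; 243 have nonzero weight after conditioning:
  (X=0, Z=0, U=0, W=3, V=1, Y=1) weight 1/1512
  (X=0, Z=0, U=0, W=3, V=1, Y=2) weight 1/1512
  (X=0, Z=0, U=0, W=3, V=1, Y=3) weight 1/1512
  (X=0, Z=0, U=0, W=3, V=2, Y=1) weight 1/1512
  (X=0, Z=0, U=0, W=3, V=2, Y=2) weight 1/1512
  (X=0, Z=0, U=0, W=3, V=2, Y=3) weight 1/1512
  (X=0, Z=0, U=0, W=3, V=3, Y=1) weight 1/1512
  (X=0, Z=0, U=0, W=3, V=3, Y=2) weight 1/1512
  (X=0, Z=0, U=1, W=2, V=1, Y=1) weight 1/1512
  (X=0, Z=0, U=2, W=1, V=1, Y=1) weight 1/756
  … 233 more
Group by W:
  weight(W=1) = 1/8
  weight(W=2) = 1/16
  weight(W=3) = 1/16
Total weight = 1/8 + 1/16 + 1/16 = 1/4
P(W=1 | obs) = 1/8 / 1/4 = 1/2
P(W=2 | obs) = 1/16 / 1/4 = 1/4
P(W=3 | obs) = 1/16 / 1/4 = 1/4

P(W=1) = 1/2, P(W=2) = 1/4, P(W=3) = 1/4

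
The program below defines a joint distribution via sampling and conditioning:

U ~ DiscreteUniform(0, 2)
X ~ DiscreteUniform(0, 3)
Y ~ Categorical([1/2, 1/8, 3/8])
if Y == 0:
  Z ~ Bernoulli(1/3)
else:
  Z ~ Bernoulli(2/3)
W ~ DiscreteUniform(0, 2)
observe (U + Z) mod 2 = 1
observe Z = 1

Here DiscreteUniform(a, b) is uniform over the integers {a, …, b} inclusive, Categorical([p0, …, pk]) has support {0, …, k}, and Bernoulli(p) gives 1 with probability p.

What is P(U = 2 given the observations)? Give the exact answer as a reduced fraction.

Enumerate traces; 72 have nonzero weight after conditioning:
  (U=0, X=0, Y=0, Z=1, W=0) weight 1/216
  (U=0, X=0, Y=0, Z=1, W=1) weight 1/216
  (U=0, X=0, Y=0, Z=1, W=2) weight 1/216
  (U=0, X=0, Y=1, Z=1, W=0) weight 1/432
  (U=0, X=0, Y=1, Z=1, W=1) weight 1/432
  (U=0, X=0, Y=1, Z=1, W=2) weight 1/432
  (U=0, X=0, Y=2, Z=1, W=0) weight 1/144
  (U=0, X=0, Y=2, Z=1, W=1) weight 1/144
  (U=2, X=0, Y=0, Z=1, W=0) weight 1/216
  … 63 more
Group by U:
  weight(U=0) = 1/6
  weight(U=2) = 1/6
Total weight = 1/6 + 1/6 = 1/3
P(U=0 | obs) = 1/6 / 1/3 = 1/2
P(U=2 | obs) = 1/6 / 1/3 = 1/2

P(U = 2 | obs) = 1/2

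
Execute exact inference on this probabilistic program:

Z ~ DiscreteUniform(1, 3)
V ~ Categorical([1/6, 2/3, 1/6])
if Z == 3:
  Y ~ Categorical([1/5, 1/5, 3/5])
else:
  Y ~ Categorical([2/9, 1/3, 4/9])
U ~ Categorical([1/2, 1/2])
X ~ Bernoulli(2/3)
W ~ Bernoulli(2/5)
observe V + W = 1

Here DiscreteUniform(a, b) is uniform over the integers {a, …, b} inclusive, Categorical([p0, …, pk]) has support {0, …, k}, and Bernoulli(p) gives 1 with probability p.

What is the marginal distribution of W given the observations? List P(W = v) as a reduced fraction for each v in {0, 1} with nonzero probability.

Enumerate traces; 72 have nonzero weight after conditioning:
  (Z=1, V=0, Y=0, U=0, X=0, W=1) weight 1/1215
  (Z=1, V=0, Y=0, U=0, X=1, W=1) weight 2/1215
  (Z=1, V=0, Y=0, U=1, X=0, W=1) weight 1/1215
  (Z=1, V=0, Y=0, U=1, X=1, W=1) weight 2/1215
  (Z=1, V=0, Y=1, U=0, X=0, W=1) weight 1/810
  (Z=1, V=0, Y=1, U=0, X=1, W=1) weight 1/405
  (Z=1, V=0, Y=1, U=1, X=0, W=1) weight 1/810
  (Z=1, V=0, Y=1, U=1, X=1, W=1) weight 1/405
  (Z=1, V=1, Y=0, U=0, X=0, W=0) weight 2/405
  … 63 more
Group by W:
  weight(W=0) = 2/5
  weight(W=1) = 1/15
Total weight = 2/5 + 1/15 = 7/15
P(W=0 | obs) = 2/5 / 7/15 = 6/7
P(W=1 | obs) = 1/15 / 7/15 = 1/7

P(W=0) = 6/7, P(W=1) = 1/7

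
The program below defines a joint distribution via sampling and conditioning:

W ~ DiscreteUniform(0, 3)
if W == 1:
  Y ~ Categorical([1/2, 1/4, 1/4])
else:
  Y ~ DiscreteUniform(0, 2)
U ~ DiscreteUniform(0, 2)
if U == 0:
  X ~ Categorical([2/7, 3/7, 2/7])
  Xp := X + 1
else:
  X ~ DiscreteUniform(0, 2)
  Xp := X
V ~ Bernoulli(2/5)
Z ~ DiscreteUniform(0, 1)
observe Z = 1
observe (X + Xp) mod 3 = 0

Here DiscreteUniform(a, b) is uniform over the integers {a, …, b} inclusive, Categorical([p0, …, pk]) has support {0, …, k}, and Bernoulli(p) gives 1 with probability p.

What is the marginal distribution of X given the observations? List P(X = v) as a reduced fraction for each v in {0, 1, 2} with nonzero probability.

Enumerate traces; 72 have nonzero weight after conditioning:
  (W=0, Y=0, U=0, X=1, V=0, Z=1) weight 1/280
  (W=0, Y=0, U=0, X=1, V=1, Z=1) weight 1/420
  (W=0, Y=0, U=1, X=0, V=0, Z=1) weight 1/360
  (W=0, Y=0, U=1, X=0, V=1, Z=1) weight 1/540
  (W=0, Y=0, U=2, X=0, V=0, Z=1) weight 1/360
  (W=0, Y=0, U=2, X=0, V=1, Z=1) weight 1/540
  (W=0, Y=1, U=0, X=1, V=0, Z=1) weight 1/280
  (W=0, Y=1, U=0, X=1, V=1, Z=1) weight 1/420
  … 64 more
Group by X:
  weight(X=0) = 1/9
  weight(X=1) = 1/14
Total weight = 1/9 + 1/14 = 23/126
P(X=0 | obs) = 1/9 / 23/126 = 14/23
P(X=1 | obs) = 1/14 / 23/126 = 9/23

P(X=0) = 14/23, P(X=1) = 9/23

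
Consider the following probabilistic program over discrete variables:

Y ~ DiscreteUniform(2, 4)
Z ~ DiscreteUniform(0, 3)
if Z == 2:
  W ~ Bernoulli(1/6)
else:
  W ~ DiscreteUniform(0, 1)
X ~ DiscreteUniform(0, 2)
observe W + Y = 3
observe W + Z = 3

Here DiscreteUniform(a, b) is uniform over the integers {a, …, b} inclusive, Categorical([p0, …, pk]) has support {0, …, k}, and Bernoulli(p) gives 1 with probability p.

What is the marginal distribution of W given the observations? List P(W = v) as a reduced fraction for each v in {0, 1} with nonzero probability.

P(W=0) = 3/4, P(W=1) = 1/4

Enumerate traces; 6 have nonzero weight after conditioning:
  (Y=2, Z=2, W=1, X=0) weight 1/216
  (Y=2, Z=2, W=1, X=1) weight 1/216
  (Y=2, Z=2, W=1, X=2) weight 1/216
  (Y=3, Z=3, W=0, X=0) weight 1/72
  (Y=3, Z=3, W=0, X=1) weight 1/72
  (Y=3, Z=3, W=0, X=2) weight 1/72
Group by W:
  weight(W=0) = 1/24
  weight(W=1) = 1/72
Total weight = 1/24 + 1/72 = 1/18
P(W=0 | obs) = 1/24 / 1/18 = 3/4
P(W=1 | obs) = 1/72 / 1/18 = 1/4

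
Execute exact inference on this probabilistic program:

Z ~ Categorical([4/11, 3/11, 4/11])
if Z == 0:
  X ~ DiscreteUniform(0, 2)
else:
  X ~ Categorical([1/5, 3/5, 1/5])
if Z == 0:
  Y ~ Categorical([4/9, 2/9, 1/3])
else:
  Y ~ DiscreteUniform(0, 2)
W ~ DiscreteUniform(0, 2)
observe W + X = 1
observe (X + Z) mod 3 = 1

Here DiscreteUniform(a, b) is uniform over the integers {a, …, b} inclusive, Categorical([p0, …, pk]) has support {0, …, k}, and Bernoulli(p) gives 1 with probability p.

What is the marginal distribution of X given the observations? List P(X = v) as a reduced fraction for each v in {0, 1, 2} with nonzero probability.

Enumerate traces; 6 have nonzero weight after conditioning:
  (Z=0, X=1, Y=0, W=0) weight 16/891
  (Z=0, X=1, Y=1, W=0) weight 8/891
  (Z=0, X=1, Y=2, W=0) weight 4/297
  (Z=1, X=0, Y=0, W=1) weight 1/165
  (Z=1, X=0, Y=1, W=1) weight 1/165
  (Z=1, X=0, Y=2, W=1) weight 1/165
Group by X:
  weight(X=0) = 1/55
  weight(X=1) = 4/99
Total weight = 1/55 + 4/99 = 29/495
P(X=0 | obs) = 1/55 / 29/495 = 9/29
P(X=1 | obs) = 4/99 / 29/495 = 20/29

P(X=0) = 9/29, P(X=1) = 20/29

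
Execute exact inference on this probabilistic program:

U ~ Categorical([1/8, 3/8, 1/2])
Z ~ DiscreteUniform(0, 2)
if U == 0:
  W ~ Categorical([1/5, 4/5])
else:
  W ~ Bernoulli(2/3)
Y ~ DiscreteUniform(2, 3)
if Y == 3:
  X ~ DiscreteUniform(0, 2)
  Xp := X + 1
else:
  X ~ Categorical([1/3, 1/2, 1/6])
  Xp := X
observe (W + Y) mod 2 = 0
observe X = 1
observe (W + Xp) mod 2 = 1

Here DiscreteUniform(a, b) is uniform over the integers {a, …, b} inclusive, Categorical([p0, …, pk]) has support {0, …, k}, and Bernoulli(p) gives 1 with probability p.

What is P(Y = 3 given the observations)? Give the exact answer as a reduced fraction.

Enumerate traces; 18 have nonzero weight after conditioning:
  (U=0, Z=0, W=0, Y=2, X=1) weight 1/480
  (U=0, Z=0, W=1, Y=3, X=1) weight 1/180
  (U=0, Z=1, W=0, Y=2, X=1) weight 1/480
  (U=0, Z=1, W=1, Y=3, X=1) weight 1/180
  (U=0, Z=2, W=0, Y=2, X=1) weight 1/480
  (U=0, Z=2, W=1, Y=3, X=1) weight 1/180
  (U=1, Z=0, W=0, Y=2, X=1) weight 1/96
  (U=1, Z=0, W=1, Y=3, X=1) weight 1/72
  … 10 more
Group by Y:
  weight(Y=2) = 19/240
  weight(Y=3) = 41/360
Total weight = 19/240 + 41/360 = 139/720
P(Y=2 | obs) = 19/240 / 139/720 = 57/139
P(Y=3 | obs) = 41/360 / 139/720 = 82/139

P(Y = 3 | obs) = 82/139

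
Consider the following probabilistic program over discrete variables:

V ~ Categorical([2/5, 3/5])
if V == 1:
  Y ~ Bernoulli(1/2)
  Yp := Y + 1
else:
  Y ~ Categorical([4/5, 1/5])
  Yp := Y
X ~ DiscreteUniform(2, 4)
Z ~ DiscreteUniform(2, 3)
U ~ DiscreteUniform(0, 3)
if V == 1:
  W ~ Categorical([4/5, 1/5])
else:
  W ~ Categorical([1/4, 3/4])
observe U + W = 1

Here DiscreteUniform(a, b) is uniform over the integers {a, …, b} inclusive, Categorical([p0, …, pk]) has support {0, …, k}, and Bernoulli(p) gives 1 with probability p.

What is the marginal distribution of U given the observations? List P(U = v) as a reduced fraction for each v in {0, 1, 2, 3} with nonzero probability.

P(U=0) = 21/50, P(U=1) = 29/50

Enumerate traces; 48 have nonzero weight after conditioning:
  (V=0, Y=0, X=2, Z=2, U=0, W=1) weight 1/100
  (V=0, Y=0, X=2, Z=2, U=1, W=0) weight 1/300
  (V=0, Y=0, X=2, Z=3, U=0, W=1) weight 1/100
  (V=0, Y=0, X=2, Z=3, U=1, W=0) weight 1/300
  (V=0, Y=0, X=3, Z=2, U=0, W=1) weight 1/100
  (V=0, Y=0, X=3, Z=2, U=1, W=0) weight 1/300
  (V=0, Y=0, X=3, Z=3, U=0, W=1) weight 1/100
  (V=0, Y=0, X=3, Z=3, U=1, W=0) weight 1/300
  … 40 more
Group by U:
  weight(U=0) = 21/200
  weight(U=1) = 29/200
Total weight = 21/200 + 29/200 = 1/4
P(U=0 | obs) = 21/200 / 1/4 = 21/50
P(U=1 | obs) = 29/200 / 1/4 = 29/50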